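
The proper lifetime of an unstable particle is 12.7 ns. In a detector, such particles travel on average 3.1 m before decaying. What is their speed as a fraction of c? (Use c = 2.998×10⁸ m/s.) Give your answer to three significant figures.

Lab distance = (lab lifetime)·v = γτ·βc, so βγ = d/(cτ) = 3.100/(2.998×10⁸ × 1.270×10^-8) = 0.81419.
With βγ = 0.81419: γ² = 1 + (βγ)² = 1.662905, and β = (βγ)/γ = 0.81419/1.28954 = 0.631.

0.631c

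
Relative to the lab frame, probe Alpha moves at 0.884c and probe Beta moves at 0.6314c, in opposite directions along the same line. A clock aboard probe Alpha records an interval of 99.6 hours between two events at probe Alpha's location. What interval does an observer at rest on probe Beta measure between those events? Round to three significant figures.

Transform probe Alpha's velocity into probe Beta's frame: (0.884 + 0.6314)/(1 + 0.884·0.6314) = 1.5154/1.5581576, so the relative speed is 0.97256c.
γ for this relative speed: γ = 1/√(1 − 0.945873) = 4.2983.
The clock on probe Alpha records proper time, so probe Beta measures Δt = γΔτ = 4.2983 × 99.6 = 428 hours.

428 hours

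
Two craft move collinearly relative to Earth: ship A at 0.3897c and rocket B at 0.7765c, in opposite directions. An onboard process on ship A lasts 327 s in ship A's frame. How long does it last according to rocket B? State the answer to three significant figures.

The velocity of ship A relative to rocket B is (0.3897 + 0.7765)c / (1 + 0.3897×0.7765) = 0.89528c; relative speed 0.89528c.
γ for this relative speed: γ = 1/√(1 − 0.801526) = 2.2446.
Ship A's interval is proper; time dilation gives Δt_B = γΔτ = 2.2446 × 327 s = 734 s.

734 s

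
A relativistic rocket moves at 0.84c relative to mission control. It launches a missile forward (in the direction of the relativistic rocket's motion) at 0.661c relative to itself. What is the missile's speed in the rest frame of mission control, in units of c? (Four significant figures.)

0.9651c

In units of c, u = (u' + v)/(1 + u'v) with u' = 0.661 and v = 0.84.
Numerator: 0.661 + 0.84 = 1.501. Denominator: 1 + (0.661)(0.84) = 1.55524.
u = 1.501/1.55524 = 0.96512, so the speed is 0.9651c.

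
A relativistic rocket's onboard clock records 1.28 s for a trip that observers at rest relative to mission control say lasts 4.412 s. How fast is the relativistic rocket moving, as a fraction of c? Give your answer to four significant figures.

0.9570c

γ = Δt/Δτ = 4.412/1.28 = 3.4469.
β = √(1 − 1/γ²) = √(1 − 0.0841672) = √0.9158328 = 0.9570.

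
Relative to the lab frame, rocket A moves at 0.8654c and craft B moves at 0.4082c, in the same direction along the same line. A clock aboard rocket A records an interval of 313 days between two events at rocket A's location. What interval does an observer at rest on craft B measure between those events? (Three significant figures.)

443 days

The velocity of rocket A relative to craft B is (0.8654 − 0.4082)c / (1 − 0.8654×0.4082) = 0.70693c; relative speed 0.70693c.
γ for this relative speed: γ = 1/√(1 − 0.49975) = 1.4139.
Rocket A's interval is proper; time dilation gives Δt_B = γΔτ = 1.4139 × 313 days = 443 days.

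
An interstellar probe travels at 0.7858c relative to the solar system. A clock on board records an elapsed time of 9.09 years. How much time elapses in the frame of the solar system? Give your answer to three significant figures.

14.7 years

Lorentz factor: γ = (1 − 0.61748164)^(−1/2) = 1.6169.
Time dilation: Δt = γ·Δτ = 1.6169 × 9.09 = 14.7 years.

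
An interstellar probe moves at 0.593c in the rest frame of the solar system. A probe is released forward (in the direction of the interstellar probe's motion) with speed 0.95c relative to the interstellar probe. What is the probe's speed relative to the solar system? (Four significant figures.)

Relativistic velocity addition: u = (u' + v)/(1 + u'v/c²), with u' = 0.95c and v = 0.593c.
Numerator: 0.95 + 0.593 = 1.543. Denominator: 1 + (0.95)(0.593) = 1.56335.
u = 1.543/1.56335 = 0.98698, so the speed is 0.9870c.

0.9870c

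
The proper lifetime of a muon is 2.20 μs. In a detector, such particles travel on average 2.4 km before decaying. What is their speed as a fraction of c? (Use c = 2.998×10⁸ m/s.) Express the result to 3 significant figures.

0.964c

d = βγcτ ⇒ βγ = d/(cτ) = 2400 m / (659.56 m) = 3.6388.
β = (βγ)/√(1+(βγ)²) = 3.6388/√14.2409 = 0.964.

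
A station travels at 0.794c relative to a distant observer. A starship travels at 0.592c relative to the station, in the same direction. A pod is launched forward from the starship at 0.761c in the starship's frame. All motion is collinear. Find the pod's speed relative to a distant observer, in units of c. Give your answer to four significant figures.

0.9920c

First combine the pod and starship (S''→S'): u₁ = (0.761 + 0.592)/(1 + 0.761×0.592) = 1.353/1.450512 = 0.93277.
Then combine with the station (S'→S): u = (0.93277 + 0.794)/(1 + 0.93277×0.794) = 1.72677/1.74061938 = 0.99204.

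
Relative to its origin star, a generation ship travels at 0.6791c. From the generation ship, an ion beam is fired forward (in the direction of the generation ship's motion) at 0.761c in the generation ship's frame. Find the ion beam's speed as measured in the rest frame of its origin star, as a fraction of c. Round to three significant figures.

In units of c, u = (u' + v)/(1 + u'v) with u' = 0.761 and v = 0.6791.
Numerator: 0.761 + 0.6791 = 1.4401. Denominator: 1 + (0.761)(0.6791) = 1.5167951.
u = 1.4401/1.5167951 = 0.94944, so the speed is 0.949c.

0.949c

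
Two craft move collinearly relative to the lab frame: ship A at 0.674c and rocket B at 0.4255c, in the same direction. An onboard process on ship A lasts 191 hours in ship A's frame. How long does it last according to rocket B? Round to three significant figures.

204 hours

Transform ship A's velocity into rocket B's frame: (0.674 − 0.4255)/(1 − 0.674·0.4255) = 0.2485/0.713213, so the relative speed is 0.34842c.
γ for this relative speed: γ = 1/√(1 − 0.121396) = 1.0669.
Ship A's interval is proper; time dilation gives Δt_B = γΔτ = 1.0669 × 191 hours = 204 hours.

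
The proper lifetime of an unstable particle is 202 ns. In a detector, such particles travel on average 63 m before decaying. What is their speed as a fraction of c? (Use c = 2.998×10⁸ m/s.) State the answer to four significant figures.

d = βγcτ ⇒ βγ = d/(cτ) = 63.00 m / (60.5596 m) = 1.0403.
β = (βγ)/√(1+(βγ)²) = 1.0403/√2.08222 = 0.7209.

0.7209c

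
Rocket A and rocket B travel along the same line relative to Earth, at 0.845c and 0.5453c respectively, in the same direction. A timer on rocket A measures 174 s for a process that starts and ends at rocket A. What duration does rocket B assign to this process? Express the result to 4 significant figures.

Transform rocket A's velocity into rocket B's frame: (0.845 − 0.5453)/(1 − 0.845·0.5453) = 0.2997/0.5392215, so the relative speed is 0.5558c.
At |u| = 0.5558c, γ = (1 − 0.308914)^(−1/2) = 1.2029.
The clock on rocket A records proper time, so rocket B measures Δt = γΔτ = 1.2029 × 174 = 209.3 s.

209.3 s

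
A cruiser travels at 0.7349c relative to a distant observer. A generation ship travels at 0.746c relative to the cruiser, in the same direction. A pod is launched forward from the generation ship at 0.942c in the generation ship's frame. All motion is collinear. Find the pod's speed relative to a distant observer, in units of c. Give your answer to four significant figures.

Compose velocities in two stages. Stage 1 (into S'): u₁ = (0.942+0.746)/(1+0.942×0.746) = 0.99135.
Stage 2 (into S): u = (0.99135+0.7349)/(1+0.99135×0.7349) = 0.99867, so the speed is 0.9987c.

0.9987c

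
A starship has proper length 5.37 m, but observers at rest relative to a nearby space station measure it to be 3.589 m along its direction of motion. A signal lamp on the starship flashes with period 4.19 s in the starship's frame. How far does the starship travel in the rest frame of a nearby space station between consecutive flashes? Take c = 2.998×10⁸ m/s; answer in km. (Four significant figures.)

1.398×10^6 km

Length contraction gives γ = L₀/L = 5.37/3.589 = 1.49624.
β = √(1 − 1/γ²) = 0.74385. Lab-frame period = γτ = 1.49624×4.19 s = 6.2692 s. Distance = βc × γτ = 0.74385 × 2.998×10⁸ m/s × 6.2692 s = 1.3981×10^9 m = 1.398×10^6 km.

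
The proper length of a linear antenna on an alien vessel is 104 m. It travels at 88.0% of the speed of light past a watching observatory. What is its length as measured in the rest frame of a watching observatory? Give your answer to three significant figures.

With β = 0.88, γ = 1/√(1 − 0.88²) = 1/√0.2256 = 2.1054.
Along the direction of motion the measured length is L₀/γ = 104/2.1054 = 49.4 m.

49.4 m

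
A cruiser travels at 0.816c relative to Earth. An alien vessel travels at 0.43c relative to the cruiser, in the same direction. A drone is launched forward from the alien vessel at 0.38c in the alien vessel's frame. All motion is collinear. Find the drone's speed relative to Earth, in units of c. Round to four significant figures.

0.9644c

Compose velocities in two stages. Stage 1 (into S'): u₁ = (0.38+0.43)/(1+0.38×0.43) = 0.69624.
Stage 2 (into S): u = (0.69624+0.816)/(1+0.69624×0.816) = 0.96436, so the speed is 0.9644c.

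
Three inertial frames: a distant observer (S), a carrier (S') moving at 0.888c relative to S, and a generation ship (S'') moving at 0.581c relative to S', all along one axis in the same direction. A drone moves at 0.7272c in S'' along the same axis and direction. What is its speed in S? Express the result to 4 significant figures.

0.9950c

Compose velocities in two stages. Stage 1 (into S'): u₁ = (0.7272+0.581)/(1+0.7272×0.581) = 0.91965.
Stage 2 (into S): u = (0.91965+0.888)/(1+0.91965×0.888) = 0.99505, so the speed is 0.9950c.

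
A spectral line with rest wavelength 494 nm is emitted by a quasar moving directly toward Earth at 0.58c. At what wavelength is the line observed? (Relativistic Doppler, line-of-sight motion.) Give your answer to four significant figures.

Relativistic Doppler for wavelength: λ_obs = λ_src · √((1−β)/(1+β)).
With β = 0.58: factor = √(0.42/1.58) = 0.51558.
λ_obs = 494 × 0.51558 = 254.7 nm.

254.7 nm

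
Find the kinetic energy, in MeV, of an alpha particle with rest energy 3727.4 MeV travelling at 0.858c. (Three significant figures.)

γ = 1/√(1 − β²) = 1/√(1 − 0.736164) = 1/√0.263836 = 1/0.51365 = 1.94685.
Kinetic energy: K = (γ − 1)mc² = (1.94685 − 1) × 3727.4 MeV = 0.94685 × 3727.4 = 3530 MeV.

3530 MeV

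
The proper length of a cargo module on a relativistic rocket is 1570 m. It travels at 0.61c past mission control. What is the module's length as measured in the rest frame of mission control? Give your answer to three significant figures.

Lorentz factor: γ = (1 − 0.3721)^(−1/2) = 1.262.
Along the direction of motion the measured length is L₀/γ = 1570/1.262 = 1240 m.

1240 m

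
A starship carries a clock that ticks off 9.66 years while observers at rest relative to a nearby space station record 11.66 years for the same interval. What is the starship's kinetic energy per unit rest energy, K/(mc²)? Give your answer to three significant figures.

0.207

γ = Δt/Δτ = 11.66/9.66 = 1.20704.
K/(mc²) = γ − 1 = 1.20704 − 1 = 0.207.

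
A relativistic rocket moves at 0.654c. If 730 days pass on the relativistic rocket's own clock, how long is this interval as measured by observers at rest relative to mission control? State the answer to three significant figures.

965 days

With β = 0.654, γ = 1/√(1 − 0.654²) = 1/√0.572284 = 1.3219.
Time dilation: Δt = γ·Δτ = 1.3219 × 730 = 965 days.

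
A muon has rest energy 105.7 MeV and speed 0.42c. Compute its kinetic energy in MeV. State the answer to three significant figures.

10.8 MeV

γ = 1/√(1 − β²) = 1/√(1 − 0.1764) = 1/√0.8236 = 1/0.907524 = 1.1019.
Kinetic energy: K = (γ − 1)mc² = (1.1019 − 1) × 105.7 MeV = 0.1019 × 105.7 = 10.8 MeV.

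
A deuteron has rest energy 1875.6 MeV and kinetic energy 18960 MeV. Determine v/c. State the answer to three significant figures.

K = (γ−1)mc², so γ = 1 + 18960/1875.6 = 11.109.
Then v/c = √(1 − γ⁻²) = √(1 − 0.00810308) = √0.99189692 = 0.996.

0.996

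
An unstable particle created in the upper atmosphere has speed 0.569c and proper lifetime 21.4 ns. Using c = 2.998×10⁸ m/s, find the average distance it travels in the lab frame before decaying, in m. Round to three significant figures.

β² = 0.323761, so γ = 1/√0.676239 = 1.216.
Lab-frame lifetime: Δt = γτ = 1.216 × 21.4 ns = 26.022 ns.
Distance: d = vΔt = 0.569 × 2.998×10⁸ m/s × 2.6022×10^-8 s = 4.44 m.

4.44 m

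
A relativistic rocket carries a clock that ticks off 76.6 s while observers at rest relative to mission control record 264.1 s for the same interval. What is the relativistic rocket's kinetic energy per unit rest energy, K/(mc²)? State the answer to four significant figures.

γ = Δt/Δτ = 264.1/76.6 = 3.44778.
Since K = (γ−1)mc², K/(mc²) = 3.44778 − 1 = 2.448.

2.448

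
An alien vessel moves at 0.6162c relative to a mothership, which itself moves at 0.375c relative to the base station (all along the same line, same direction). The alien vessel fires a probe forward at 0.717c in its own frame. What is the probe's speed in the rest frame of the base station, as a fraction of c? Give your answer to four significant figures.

Apply u = (u'+v)/(1+u'v) twice. Probe in the mothership frame: (0.717+0.6162)/(1+0.717·0.6162) = 1.3332/1.4418154 = 0.92467c.
That velocity, transformed to the rest frame of the base station: (0.92467+0.375)/(1+0.92467·0.375) = 1.29967/1.34675125 = 0.96504c.

0.9650c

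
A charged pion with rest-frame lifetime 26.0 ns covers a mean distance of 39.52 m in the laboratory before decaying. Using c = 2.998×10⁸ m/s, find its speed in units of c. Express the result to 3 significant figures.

Let x = d/(cτ) = 39.52 m / (2.998×10⁸ m/s × 2.600×10^-8 s) = 5.07. Since d = βγcτ, x = βγ = β/√(1−β²).
Solving: β² = x²/(1+x²) = 25.7049/26.7049 = 0.962554, so β = 0.981.

0.981c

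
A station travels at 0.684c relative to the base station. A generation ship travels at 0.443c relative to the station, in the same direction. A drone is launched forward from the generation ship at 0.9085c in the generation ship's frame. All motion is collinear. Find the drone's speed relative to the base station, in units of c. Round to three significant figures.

Compose velocities in two stages. Stage 1 (into S'): u₁ = (0.9085+0.443)/(1+0.9085×0.443) = 0.96366.
Stage 2 (into S): u = (0.96366+0.684)/(1+0.96366×0.684) = 0.99308, so the speed is 0.993c.

0.993c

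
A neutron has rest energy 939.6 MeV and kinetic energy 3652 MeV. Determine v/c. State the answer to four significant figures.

0.9788

K = (γ−1)mc², so γ = 1 + 3652/939.6 = 4.8868.
Then v/c = √(1 − γ⁻²) = √(1 − 0.0418746) = √0.9581254 = 0.9788.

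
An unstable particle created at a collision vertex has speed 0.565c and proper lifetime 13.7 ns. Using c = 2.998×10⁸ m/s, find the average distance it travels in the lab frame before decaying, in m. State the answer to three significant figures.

2.81 m

β² = 0.319225, so γ = 1/√0.680775 = 1.212.
Lab-frame lifetime: Δt = γτ = 1.212 × 13.7 ns = 16.604 ns.
Distance: d = vΔt = 0.565 × 2.998×10⁸ m/s × 1.6604×10^-8 s = 2.81 m.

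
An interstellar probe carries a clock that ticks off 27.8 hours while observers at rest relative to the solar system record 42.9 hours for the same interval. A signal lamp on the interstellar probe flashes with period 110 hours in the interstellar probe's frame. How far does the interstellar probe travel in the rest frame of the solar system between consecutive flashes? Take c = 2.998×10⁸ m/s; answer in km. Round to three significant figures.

1.40×10^11 km

γ = Δt/Δτ = 42.9/27.8 = 1.54317.
β = √(1 − 1/γ²) = 0.76163. Lab-frame period = γτ = 1.54317×110 hours = 169.75 hours. Distance = βc × γτ = 0.76163 × 2.998×10⁸ m/s × 611100 s = 1.3954×10^14 m = 1.40×10^11 km.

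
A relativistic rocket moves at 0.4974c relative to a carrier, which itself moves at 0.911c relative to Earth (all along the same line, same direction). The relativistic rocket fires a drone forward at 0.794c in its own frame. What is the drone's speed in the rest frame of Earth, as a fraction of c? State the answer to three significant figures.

First combine the drone and relativistic rocket (S''→S'): u₁ = (0.794 + 0.4974)/(1 + 0.794×0.4974) = 1.2914/1.3949356 = 0.92578.
Then combine with the carrier (S'→S): u = (0.92578 + 0.911)/(1 + 0.92578×0.911) = 1.83678/1.84338558 = 0.99642.

0.996c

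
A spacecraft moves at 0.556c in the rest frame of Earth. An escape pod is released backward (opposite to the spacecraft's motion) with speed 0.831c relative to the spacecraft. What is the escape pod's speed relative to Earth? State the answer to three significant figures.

In units of c, u = (u' + v)/(1 + u'v) with u' = −0.831 and v = 0.556.
Numerator: −0.831 + 0.556 = −0.275. Denominator: 1 + (−0.831)(0.556) = 0.537964.
u = −0.275/0.537964 = −0.51119, so the speed is 0.511c.

0.511c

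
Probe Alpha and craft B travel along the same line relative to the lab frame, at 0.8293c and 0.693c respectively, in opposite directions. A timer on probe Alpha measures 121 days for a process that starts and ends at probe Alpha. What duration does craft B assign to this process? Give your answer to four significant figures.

473.0 days

Speed of probe Alpha in craft B's frame: u = (v_A + v_B)/(1 + v_A v_B/c²) = (0.8293 + 0.693)/(1 + 0.8293×0.693) = 1.5223/1.5747049 = 0.96672; |u| = 0.96672c.
γ for this relative speed: γ = 1/√(1 − 0.934548) = 3.9088.
Probe Alpha's interval is proper; time dilation gives Δt_B = γΔτ = 3.9088 × 121 days = 473.0 days.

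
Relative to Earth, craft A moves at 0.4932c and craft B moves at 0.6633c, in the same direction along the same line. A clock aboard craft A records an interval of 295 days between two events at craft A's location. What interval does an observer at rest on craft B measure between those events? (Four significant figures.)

Speed of craft A in craft B's frame: u = (v_A − v_B)/(1 − v_A v_B/c²) = (0.4932 − 0.6633)/(1 − 0.4932×0.6633) = −0.1701/0.67286044 = −0.2528; |u| = 0.2528c.
At |u| = 0.2528c, γ = (1 − 0.0639078)^(−1/2) = 1.0336.
Craft A's interval is proper; time dilation gives Δt_B = γΔτ = 1.0336 × 295 days = 304.9 days.

304.9 days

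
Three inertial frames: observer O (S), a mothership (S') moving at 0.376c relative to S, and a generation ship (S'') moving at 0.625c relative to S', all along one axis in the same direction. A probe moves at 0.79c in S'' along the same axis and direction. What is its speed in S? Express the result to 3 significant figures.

0.976c

First combine the probe and generation ship (S''→S'): u₁ = (0.79 + 0.625)/(1 + 0.79×0.625) = 1.415/1.49375 = 0.94728.
Then combine with the mothership (S'→S): u = (0.94728 + 0.376)/(1 + 0.94728×0.376) = 1.32328/1.35617728 = 0.97574.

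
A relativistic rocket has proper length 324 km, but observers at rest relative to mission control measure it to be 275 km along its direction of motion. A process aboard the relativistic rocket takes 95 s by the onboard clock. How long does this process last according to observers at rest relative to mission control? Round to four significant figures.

γ = L₀/L = 324/275 = 1.17818.
Δt = γΔτ = 1.17818 × 95 = 111.9 s.

111.9 s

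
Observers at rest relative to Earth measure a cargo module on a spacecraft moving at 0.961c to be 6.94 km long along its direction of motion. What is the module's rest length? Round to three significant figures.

γ = 1/√(1 − β²) = 1/√(1 − 0.923521) = 1/√0.076479 = 1/0.276548 = 3.616.
Proper length: L₀ = γ·L = 3.616 × 6.94 = 25.1 km.

25.1 km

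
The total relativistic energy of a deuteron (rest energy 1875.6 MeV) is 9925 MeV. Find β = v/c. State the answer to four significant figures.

0.9820

γ = E/(mc²) = 9925/1875.6 = 5.2916.
β = √(1 − 1/γ²) = √(1 − 0.035713) = √0.964287 = 0.9820.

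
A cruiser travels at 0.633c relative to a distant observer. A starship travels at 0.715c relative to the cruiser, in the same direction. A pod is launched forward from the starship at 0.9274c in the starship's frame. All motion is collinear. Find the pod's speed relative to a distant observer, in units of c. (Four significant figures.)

0.9972c

Compose velocities in two stages. Stage 1 (into S'): u₁ = (0.9274+0.715)/(1+0.9274×0.715) = 0.98756.
Stage 2 (into S): u = (0.98756+0.633)/(1+0.98756×0.633) = 0.99719, so the speed is 0.9972c.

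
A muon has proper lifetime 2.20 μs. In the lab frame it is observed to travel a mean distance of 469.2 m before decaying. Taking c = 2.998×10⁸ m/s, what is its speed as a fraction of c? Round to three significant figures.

0.580c

Lab distance = (lab lifetime)·v = γτ·βc, so βγ = d/(cτ) = 469.2/(2.998×10⁸ × 2.200×10^-6) = 0.71138.
With βγ = 0.71138: γ² = 1 + (βγ)² = 1.506062, and β = (βγ)/γ = 0.71138/1.22722 = 0.580.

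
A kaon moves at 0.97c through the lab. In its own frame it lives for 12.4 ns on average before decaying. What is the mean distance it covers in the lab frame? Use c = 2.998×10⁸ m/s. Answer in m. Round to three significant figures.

With β = 0.97, γ = 1/√(1 − 0.97²) = 1/√0.0591 = 4.1135.
Lab-frame lifetime: Δt = γτ = 4.1135 × 12.4 ns = 51.007 ns.
Distance: d = vΔt = 0.97 × 2.998×10⁸ m/s × 5.1007×10^-8 s = 14.8 m.

14.8 m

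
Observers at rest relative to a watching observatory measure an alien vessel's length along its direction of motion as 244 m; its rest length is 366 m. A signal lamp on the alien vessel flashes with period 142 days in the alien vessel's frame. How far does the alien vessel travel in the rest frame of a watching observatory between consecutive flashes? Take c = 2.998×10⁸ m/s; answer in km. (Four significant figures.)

γ = L₀/L = 366/244 = 1.5.
β = √(1 − 1/γ²) = 0.74536. Lab-frame period = γτ = 1.5×142 days = 213 days. Distance = βc × γτ = 0.74536 × 2.998×10⁸ m/s × 18403200 s = 4.1124×10^15 m = 4.112×10^12 km.

4.112×10^12 km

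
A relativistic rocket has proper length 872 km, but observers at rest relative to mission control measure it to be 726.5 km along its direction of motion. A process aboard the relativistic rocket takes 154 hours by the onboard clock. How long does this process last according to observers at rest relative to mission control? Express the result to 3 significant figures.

From L = L₀/γ: γ = 872/726.5 = 1.20028.
The same γ dilates the second interval: 1.20028 × 154 hours = 185 hours.

185 hours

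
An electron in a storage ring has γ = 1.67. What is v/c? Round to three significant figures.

0.801

β = √(1 − 1/γ²) = √(1 − 1/2.7889) = √0.641436 = 0.801.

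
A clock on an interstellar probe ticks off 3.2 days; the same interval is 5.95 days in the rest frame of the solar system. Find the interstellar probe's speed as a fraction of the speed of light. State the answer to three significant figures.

0.843c

γ = Δt/Δτ = 5.95/3.2 = 1.8594.
β = √(1 − 1/γ²) = √(1 − 0.289237) = √0.710763 = 0.843.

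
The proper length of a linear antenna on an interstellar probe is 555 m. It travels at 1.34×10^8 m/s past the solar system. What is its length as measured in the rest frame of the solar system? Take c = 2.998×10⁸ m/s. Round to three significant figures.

496 m

β = v/c = (1.34×10^8 m/s)/(2.998×10⁸ m/s) = 0.446965.
Lorentz factor: γ = (1 − 0.1997777)^(−1/2) = 1.1179.
Length contraction: L = L₀/γ = 555/1.1179 = 496 m.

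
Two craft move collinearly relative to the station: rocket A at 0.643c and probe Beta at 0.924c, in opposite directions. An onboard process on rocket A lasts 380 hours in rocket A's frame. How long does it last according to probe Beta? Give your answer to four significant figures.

2068 hours

Transform rocket A's velocity into probe Beta's frame: (0.643 + 0.924)/(1 + 0.643·0.924) = 1.567/1.594132, so the relative speed is 0.98298c.
At |u| = 0.98298c, γ = (1 − 0.96625)^(−1/2) = 5.4433.
The clock on rocket A records proper time, so probe Beta measures Δt = γΔτ = 5.4433 × 380 = 2068 hours.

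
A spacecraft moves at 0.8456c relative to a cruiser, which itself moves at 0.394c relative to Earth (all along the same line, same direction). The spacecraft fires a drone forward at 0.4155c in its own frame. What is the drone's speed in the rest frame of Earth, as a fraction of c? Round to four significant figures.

Compose velocities in two stages. Stage 1 (into S'): u₁ = (0.4155+0.8456)/(1+0.4155×0.8456) = 0.93322.
Stage 2 (into S): u = (0.93322+0.394)/(1+0.93322×0.394) = 0.97041, so the speed is 0.9704c.

0.9704c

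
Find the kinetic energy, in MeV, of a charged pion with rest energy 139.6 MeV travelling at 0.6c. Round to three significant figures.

γ = 1/√(1 − β²) = 1/√(1 − 0.36) = 1/√0.64 = 1/0.8 = 1.25.
Kinetic energy: K = (γ − 1)mc² = (1.25 − 1) × 139.6 MeV = 0.25 × 139.6 = 34.9 MeV.

34.9 MeV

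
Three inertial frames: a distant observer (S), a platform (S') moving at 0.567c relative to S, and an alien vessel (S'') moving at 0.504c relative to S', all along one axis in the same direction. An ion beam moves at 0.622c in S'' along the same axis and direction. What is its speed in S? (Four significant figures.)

Compose velocities in two stages. Stage 1 (into S'): u₁ = (0.622+0.504)/(1+0.622×0.504) = 0.85726.
Stage 2 (into S): u = (0.85726+0.567)/(1+0.85726×0.567) = 0.95841, so the speed is 0.9584c.

0.9584c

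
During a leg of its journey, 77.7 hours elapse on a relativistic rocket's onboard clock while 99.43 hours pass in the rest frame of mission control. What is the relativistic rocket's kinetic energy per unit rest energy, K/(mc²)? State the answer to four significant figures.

0.2797

The time-dilation ratio gives γ = 99.43/77.7 = 1.27967.
Since K = (γ−1)mc², K/(mc²) = 1.27967 − 1 = 0.2797.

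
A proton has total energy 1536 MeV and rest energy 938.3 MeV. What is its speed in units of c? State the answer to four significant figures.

0.7917c

γ = E/(mc²) = 1536/938.3 = 1.637.
β = √(1 − 1/γ²) = √(1 − 0.373166) = √0.626834 = 0.7917.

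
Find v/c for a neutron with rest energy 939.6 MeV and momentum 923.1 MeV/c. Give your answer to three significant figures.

pc/(mc²) = 923.1/939.6 = 0.98244 = βγ = β/√(1−β²).
So β² = x²/(1 + x²) with x = 0.98244: x² = 0.965188, β² = 0.965188/1.965188 = 0.491143, β = 0.701.

0.701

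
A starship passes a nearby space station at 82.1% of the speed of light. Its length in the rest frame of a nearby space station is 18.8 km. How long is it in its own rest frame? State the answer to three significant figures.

32.9 km

Lorentz factor: γ = (1 − 0.674041)^(−1/2) = 1.7515.
Proper length: L₀ = γ·L = 1.7515 × 18.8 = 32.9 km.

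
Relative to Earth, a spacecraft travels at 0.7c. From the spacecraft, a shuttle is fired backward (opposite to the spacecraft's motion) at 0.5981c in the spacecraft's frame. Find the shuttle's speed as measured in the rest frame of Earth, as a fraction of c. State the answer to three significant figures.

Relativistic velocity addition: u = (u' + v)/(1 + u'v/c²), with u' = −0.5981c and v = 0.7c.
Numerator: −0.5981 + 0.7 = 0.1019. Denominator: 1 + (−0.5981)(0.7) = 0.58133.
u = 0.1019/0.58133 = 0.17529, so the speed is 0.175c.

0.175c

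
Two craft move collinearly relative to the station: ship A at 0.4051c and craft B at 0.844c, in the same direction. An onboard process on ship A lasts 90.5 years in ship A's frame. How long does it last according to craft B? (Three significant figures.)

121 years

The velocity of ship A relative to craft B is (0.4051 − 0.844)c / (1 − 0.4051×0.844) = −0.66692c; relative speed 0.66692c.
At |u| = 0.66692c, γ = (1 − 0.444782)^(−1/2) = 1.342.
Ship A's interval is proper; time dilation gives Δt_B = γΔτ = 1.342 × 90.5 years = 121 years.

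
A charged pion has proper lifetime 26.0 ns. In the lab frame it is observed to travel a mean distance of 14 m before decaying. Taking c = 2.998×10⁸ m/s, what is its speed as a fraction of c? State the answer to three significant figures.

Let x = d/(cτ) = 14.00 m / (2.998×10⁸ m/s × 2.600×10^-8 s) = 1.7961. Since d = βγcτ, x = βγ = β/√(1−β²).
Solving: β² = x²/(1+x²) = 3.22598/4.22598 = 0.763368, so β = 0.874.

0.874c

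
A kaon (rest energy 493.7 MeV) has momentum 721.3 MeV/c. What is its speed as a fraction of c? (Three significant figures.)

pc/(mc²) = 721.3/493.7 = 1.461 = βγ = β/√(1−β²).
So β² = x²/(1 + x²) with x = 1.461: x² = 2.13452, β² = 2.13452/3.13452 = 0.680972, β = 0.825.

0.825c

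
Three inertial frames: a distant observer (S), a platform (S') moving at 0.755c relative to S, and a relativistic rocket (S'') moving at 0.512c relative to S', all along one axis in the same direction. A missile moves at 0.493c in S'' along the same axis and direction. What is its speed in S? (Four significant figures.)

First combine the missile and relativistic rocket (S''→S'): u₁ = (0.493 + 0.512)/(1 + 0.493×0.512) = 1.005/1.252416 = 0.80245.
Then combine with the platform (S'→S): u = (0.80245 + 0.755)/(1 + 0.80245×0.755) = 1.55745/1.60584975 = 0.96986.

0.9699c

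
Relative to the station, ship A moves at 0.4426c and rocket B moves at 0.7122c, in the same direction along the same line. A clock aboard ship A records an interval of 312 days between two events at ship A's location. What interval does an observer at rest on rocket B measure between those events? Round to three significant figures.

339 days

Speed of ship A in rocket B's frame: u = (v_A − v_B)/(1 − v_A v_B/c²) = (0.4426 − 0.7122)/(1 − 0.4426×0.7122) = −0.2696/0.68478028 = −0.3937; |u| = 0.3937c.
γ for this relative speed: γ = 1/√(1 − 0.155) = 1.0879.
Ship A's interval is proper; time dilation gives Δt_B = γΔτ = 1.0879 × 312 days = 339 days.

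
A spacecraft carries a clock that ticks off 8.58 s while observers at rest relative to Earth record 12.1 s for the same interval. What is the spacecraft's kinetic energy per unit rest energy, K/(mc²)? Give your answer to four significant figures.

From Δt = γΔτ: γ = 12.1/8.58 = 1.41026.
Since K = (γ−1)mc², K/(mc²) = 1.41026 − 1 = 0.4103.

0.4103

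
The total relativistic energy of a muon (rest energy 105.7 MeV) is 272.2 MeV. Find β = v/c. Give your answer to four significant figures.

0.9215

γ = E/(mc²) = 272.2/105.7 = 2.5752.
β = √(1 − 1/γ²) = √(1 − 0.150792) = √0.849208 = 0.9215.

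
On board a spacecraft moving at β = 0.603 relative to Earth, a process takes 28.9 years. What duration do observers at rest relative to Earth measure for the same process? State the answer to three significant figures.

β² = 0.363609, so γ = 1/√0.636391 = 1.2535.
Time dilation: Δt = γ·Δτ = 1.2535 × 28.9 = 36.2 years.

36.2 years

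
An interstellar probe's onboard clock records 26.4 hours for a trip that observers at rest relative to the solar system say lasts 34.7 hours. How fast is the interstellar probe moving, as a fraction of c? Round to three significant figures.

γ = Δt/Δτ = 34.7/26.4 = 1.3144.
β = √(1 − 1/γ²) = √(1 − 0.578822) = √0.421178 = 0.649.

0.649c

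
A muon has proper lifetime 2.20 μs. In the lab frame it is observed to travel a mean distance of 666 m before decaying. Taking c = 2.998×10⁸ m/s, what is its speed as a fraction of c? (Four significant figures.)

0.7105c

d = βγcτ ⇒ βγ = d/(cτ) = 666.0 m / (659.56 m) = 1.0098.
β = (βγ)/√(1+(βγ)²) = 1.0098/√2.0197 = 0.7105.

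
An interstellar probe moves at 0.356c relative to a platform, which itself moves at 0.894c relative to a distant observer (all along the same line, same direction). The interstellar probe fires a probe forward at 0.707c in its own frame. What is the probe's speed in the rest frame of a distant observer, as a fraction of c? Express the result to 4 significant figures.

First combine the probe and interstellar probe (S''→S'): u₁ = (0.707 + 0.356)/(1 + 0.707×0.356) = 1.063/1.251692 = 0.84925.
Then combine with the platform (S'→S): u = (0.84925 + 0.894)/(1 + 0.84925×0.894) = 1.74325/1.7592295 = 0.99092.

0.9909c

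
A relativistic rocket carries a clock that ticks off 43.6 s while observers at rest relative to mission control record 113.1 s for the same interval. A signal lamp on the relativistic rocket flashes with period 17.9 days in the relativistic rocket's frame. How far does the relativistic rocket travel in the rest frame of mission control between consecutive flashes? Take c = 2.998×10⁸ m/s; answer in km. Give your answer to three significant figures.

1.11×10^12 km

From Δt = γΔτ: γ = 113.1/43.6 = 2.59404.
β = √(1 − 1/γ²) = 0.92271. Lab-frame period = γτ = 2.59404×17.9 days = 46.433 days. Distance = βc × γτ = 0.92271 × 2.998×10⁸ m/s × 4011811.2 s = 1.1098×10^15 m = 1.11×10^12 km.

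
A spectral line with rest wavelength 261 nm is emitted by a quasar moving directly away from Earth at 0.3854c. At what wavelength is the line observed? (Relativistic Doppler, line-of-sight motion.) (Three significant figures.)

Relativistic Doppler for wavelength: λ_obs = λ_src · √((1+β)/(1−β)).
With β = 0.3854: factor = √(1.3854/0.6146) = 1.5014.
λ_obs = 261 × 1.5014 = 392 nm.

392 nm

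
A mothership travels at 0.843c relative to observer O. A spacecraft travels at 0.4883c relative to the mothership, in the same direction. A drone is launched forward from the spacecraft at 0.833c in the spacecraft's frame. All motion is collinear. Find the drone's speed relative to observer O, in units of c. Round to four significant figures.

0.9947c

First combine the drone and spacecraft (S''→S'): u₁ = (0.833 + 0.4883)/(1 + 0.833×0.4883) = 1.3213/1.4067539 = 0.93925.
Then combine with the mothership (S'→S): u = (0.93925 + 0.843)/(1 + 0.93925×0.843) = 1.78225/1.79178775 = 0.99468.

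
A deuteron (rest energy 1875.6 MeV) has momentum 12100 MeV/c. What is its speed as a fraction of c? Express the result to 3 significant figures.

pc/(mc²) = 12100/1875.6 = 6.4513 = βγ = β/√(1−β²).
So β² = x²/(1 + x²) with x = 6.4513: x² = 41.6193, β² = 41.6193/42.6193 = 0.976536, β = 0.988.

0.988c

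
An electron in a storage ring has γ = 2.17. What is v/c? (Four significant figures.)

0.8875

β = √(1 − 1/γ²) = √(1 − 1/4.7089) = √0.787636 = 0.8875.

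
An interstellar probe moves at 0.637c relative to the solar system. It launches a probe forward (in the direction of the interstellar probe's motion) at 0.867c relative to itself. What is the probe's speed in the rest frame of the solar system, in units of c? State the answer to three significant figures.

Relativistic velocity addition: u = (u' + v)/(1 + u'v/c²), with u' = 0.867c and v = 0.637c.
Numerator: 0.867 + 0.637 = 1.504. Denominator: 1 + (0.867)(0.637) = 1.552279.
u = 1.504/1.552279 = 0.9689, so the speed is 0.969c.

0.969c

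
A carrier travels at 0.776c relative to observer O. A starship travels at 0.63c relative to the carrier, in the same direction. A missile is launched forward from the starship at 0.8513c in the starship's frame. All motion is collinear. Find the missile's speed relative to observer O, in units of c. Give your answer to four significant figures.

Compose velocities in two stages. Stage 1 (into S'): u₁ = (0.8513+0.63)/(1+0.8513×0.63) = 0.96419.
Stage 2 (into S): u = (0.96419+0.776)/(1+0.96419×0.776) = 0.99541, so the speed is 0.9954c.

0.9954c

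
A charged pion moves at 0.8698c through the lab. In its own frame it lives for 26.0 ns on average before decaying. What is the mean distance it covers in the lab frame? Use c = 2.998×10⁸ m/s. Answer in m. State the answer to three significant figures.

Lorentz factor: γ = (1 − 0.75655204)^(−1/2) = 2.0267.
Lab-frame lifetime: Δt = γτ = 2.0267 × 26.0 ns = 52.694 ns.
Distance: d = vΔt = 0.8698 × 2.998×10⁸ m/s × 5.2694×10^-8 s = 13.7 m.

13.7 m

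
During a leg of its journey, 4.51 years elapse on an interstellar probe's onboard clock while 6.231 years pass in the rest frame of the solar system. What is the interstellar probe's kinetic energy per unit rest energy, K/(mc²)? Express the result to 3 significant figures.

0.382

From Δt = γΔτ: γ = 6.231/4.51 = 1.3816.
Since K = (γ−1)mc², K/(mc²) = 1.3816 − 1 = 0.382.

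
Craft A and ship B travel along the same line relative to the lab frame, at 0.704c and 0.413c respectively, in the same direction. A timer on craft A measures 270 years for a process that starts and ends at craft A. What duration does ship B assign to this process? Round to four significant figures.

Speed of craft A in ship B's frame: u = (v_A − v_B)/(1 − v_A v_B/c²) = (0.704 − 0.413)/(1 − 0.704×0.413) = 0.291/0.709248 = 0.41029; |u| = 0.41029c.
γ for this relative speed: γ = 1/√(1 − 0.168338) = 1.0965.
The clock on craft A records proper time, so ship B measures Δt = γΔτ = 1.0965 × 270 = 296.1 years.

296.1 years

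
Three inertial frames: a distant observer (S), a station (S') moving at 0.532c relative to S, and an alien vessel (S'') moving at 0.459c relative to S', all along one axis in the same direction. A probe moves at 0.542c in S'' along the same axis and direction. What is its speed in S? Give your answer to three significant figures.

0.935c

Compose velocities in two stages. Stage 1 (into S'): u₁ = (0.542+0.459)/(1+0.542×0.459) = 0.80158.
Stage 2 (into S): u = (0.80158+0.532)/(1+0.80158×0.532) = 0.9349, so the speed is 0.935c.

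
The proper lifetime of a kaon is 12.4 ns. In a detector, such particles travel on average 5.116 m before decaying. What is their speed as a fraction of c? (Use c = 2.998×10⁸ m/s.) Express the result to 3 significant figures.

Lab distance = (lab lifetime)·v = γτ·βc, so βγ = d/(cτ) = 5.116/(2.998×10⁸ × 1.240×10^-8) = 1.3762.
With βγ = 1.3762: γ² = 1 + (βγ)² = 2.89393, and β = (βγ)/γ = 1.3762/1.70116 = 0.809.

0.809c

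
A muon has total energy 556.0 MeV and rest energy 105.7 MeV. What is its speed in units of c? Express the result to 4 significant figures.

0.9818c

γ = E/(mc²) = 556.0/105.7 = 5.2602.
β = √(1 − 1/γ²) = √(1 − 0.0361406) = √0.9638594 = 0.9818.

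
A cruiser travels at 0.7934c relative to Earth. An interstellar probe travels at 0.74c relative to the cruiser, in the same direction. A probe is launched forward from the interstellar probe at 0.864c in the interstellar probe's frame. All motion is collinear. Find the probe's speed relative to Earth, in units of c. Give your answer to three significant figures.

Apply u = (u'+v)/(1+u'v) twice. Probe in the cruiser frame: (0.864+0.74)/(1+0.864·0.74) = 1.604/1.63936 = 0.97843c.
That velocity, transformed to the rest frame of Earth: (0.97843+0.7934)/(1+0.97843·0.7934) = 1.77183/1.776286362 = 0.99749c.

0.997c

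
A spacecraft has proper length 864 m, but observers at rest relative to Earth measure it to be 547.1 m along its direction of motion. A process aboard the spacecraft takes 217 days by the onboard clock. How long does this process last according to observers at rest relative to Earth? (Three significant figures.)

343 days

From L = L₀/γ: γ = 864/547.1 = 1.57924.
Δt = γΔτ = 1.57924 × 217 = 343 days.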